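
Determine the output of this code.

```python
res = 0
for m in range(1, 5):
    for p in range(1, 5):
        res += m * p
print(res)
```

100

m=1,p=1: res = 0+1 = 1
m=1,p=2: res = 1+2 = 3
m=1,p=3: res = 3+3 = 6
m=1,p=4: res = 6+4 = 10
m=2,p=1: res = 10+2 = 12
m=2,p=2: res = 12+4 = 16
m=2,p=3: res = 16+6 = 22
m=2,p=4: res = 22+8 = 30
m=3,p=1: res = 30+3 = 33
m=3,p=2: res = 33+6 = 39
m=3,p=3: res = 39+9 = 48
m=3,p=4: res = 48+12 = 60
m=4,p=1: res = 60+4 = 64
m=4,p=2: res = 64+8 = 72
m=4,p=3: res = 72+12 = 84
m=4,p=4: res = 84+16 = 100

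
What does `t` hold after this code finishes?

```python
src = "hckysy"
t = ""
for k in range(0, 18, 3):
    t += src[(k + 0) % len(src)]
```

k=0: add src[0]='h' → 'h'
k=3: add src[3]='y' → 'hy'
k=6: add src[0]='h' → 'hyh'
k=9: add src[3]='y' → 'hyhy'
k=12: add src[0]='h' → 'hyhyh'
k=15: add src[3]='y' → 'hyhyhy'

'hyhyhy'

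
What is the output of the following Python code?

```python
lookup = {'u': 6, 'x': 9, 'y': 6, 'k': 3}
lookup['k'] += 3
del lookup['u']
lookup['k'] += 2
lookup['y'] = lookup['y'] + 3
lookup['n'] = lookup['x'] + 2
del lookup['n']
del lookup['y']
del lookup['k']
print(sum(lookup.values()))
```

lookup['k'] = 3+3 = 6 → {'u': 6, 'x': 9, 'y': 6, 'k': 6}
del 'u' → {'x': 9, 'y': 6, 'k': 6}
lookup['k'] = 6+2 = 8 → {'x': 9, 'y': 6, 'k': 8}
lookup['y'] = lookup['y']+3 = 9 → {'x': 9, 'y': 9, 'k': 8}
lookup['n'] = lookup['x']+2 = 11 → {'x': 9, 'y': 9, 'k': 8, 'n': 11}
del 'n' → {'x': 9, 'y': 9, 'k': 8}
del 'y' → {'x': 9, 'k': 8}
del 'k' → {'x': 9}
sum of values = 9

9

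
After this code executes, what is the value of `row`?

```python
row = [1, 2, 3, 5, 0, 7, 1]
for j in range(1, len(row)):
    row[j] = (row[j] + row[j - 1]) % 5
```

j=1: row[1] = (2+1)%5 = 3 → [1, 3, 3, 5, 0, 7, 1]
j=2: row[2] = (3+3)%5 = 1 → [1, 3, 1, 5, 0, 7, 1]
j=3: row[3] = (5+1)%5 = 1 → [1, 3, 1, 1, 0, 7, 1]
j=4: row[4] = (0+1)%5 = 1 → [1, 3, 1, 1, 1, 7, 1]
j=5: row[5] = (7+1)%5 = 3 → [1, 3, 1, 1, 1, 3, 1]
j=6: row[6] = (1+3)%5 = 4 → [1, 3, 1, 1, 1, 3, 4]

[1, 3, 1, 1, 1, 3, 4]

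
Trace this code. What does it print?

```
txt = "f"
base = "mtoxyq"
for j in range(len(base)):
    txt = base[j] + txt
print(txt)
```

qyxotmf

j=0: prepend 'm' → 'mf'
j=1: prepend 't' → 'tmf'
j=2: prepend 'o' → 'otmf'
j=3: prepend 'x' → 'xotmf'
j=4: prepend 'y' → 'yxotmf'
j=5: prepend 'q' → 'qyxotmf'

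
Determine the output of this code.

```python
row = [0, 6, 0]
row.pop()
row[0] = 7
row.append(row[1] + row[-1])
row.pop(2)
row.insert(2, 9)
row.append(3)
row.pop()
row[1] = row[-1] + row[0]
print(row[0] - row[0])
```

0

pop() removes 0 → [0, 6]
row[0] = 7 → [7, 6]
append row[1]+row[-1] = 6+6 = 12 → [7, 6, 12]
pop(2) removes 12 → [7, 6]
insert 9 at 2 → [7, 6, 9]
append 3 → [7, 6, 9, 3]
pop() removes 3 → [7, 6, 9]
row[1] = row[-1]+row[0] = 9+7 = 16 → [7, 16, 9]
row[0]-row[0] = 7-7 = 0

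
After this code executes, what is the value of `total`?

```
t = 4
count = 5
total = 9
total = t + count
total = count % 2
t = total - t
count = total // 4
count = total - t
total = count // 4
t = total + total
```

1

total = 4+5 = 9
total = 5%2 = 1
t = 1-4 = -3
count = 1//4 = 0
count = 1-(-3) = 4
total = 4//4 = 1
t = 1+1 = 2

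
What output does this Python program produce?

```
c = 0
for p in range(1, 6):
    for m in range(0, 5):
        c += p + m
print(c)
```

125

p=1,m=0: c = 0+1 = 1
p=1,m=1: c = 1+2 = 3
p=1,m=2: c = 3+3 = 6
p=1,m=3: c = 6+4 = 10
p=1,m=4: c = 10+5 = 15
p=2,m=0: c = 15+2 = 17
p=2,m=1: c = 17+3 = 20
p=2,m=2: c = 20+4 = 24
p=2,m=3: c = 24+5 = 29
p=2,m=4: c = 29+6 = 35
p=3,m=0: c = 35+3 = 38
p=3,m=1: c = 38+4 = 42
p=3,m=2: c = 42+5 = 47
p=3,m=3: c = 47+6 = 53
p=3,m=4: c = 53+7 = 60
p=4,m=0: c = 60+4 = 64
p=4,m=1: c = 64+5 = 69
p=4,m=2: c = 69+6 = 75
p=4,m=3: c = 75+7 = 82
p=4,m=4: c = 82+8 = 90
p=5,m=0: c = 90+5 = 95
p=5,m=1: c = 95+6 = 101
p=5,m=2: c = 101+7 = 108
p=5,m=3: c = 108+8 = 116
p=5,m=4: c = 116+9 = 125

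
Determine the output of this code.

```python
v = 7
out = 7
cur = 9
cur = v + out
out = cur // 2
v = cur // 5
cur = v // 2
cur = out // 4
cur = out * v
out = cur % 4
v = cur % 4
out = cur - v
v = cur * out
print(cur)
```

cur = 7+7 = 14
out = 14//2 = 7
v = 14//5 = 2
cur = 2//2 = 1
cur = 7//4 = 1
cur = 7*2 = 14
out = 14%4 = 2
v = 14%4 = 2
out = 14-2 = 12
v = 14*12 = 168

14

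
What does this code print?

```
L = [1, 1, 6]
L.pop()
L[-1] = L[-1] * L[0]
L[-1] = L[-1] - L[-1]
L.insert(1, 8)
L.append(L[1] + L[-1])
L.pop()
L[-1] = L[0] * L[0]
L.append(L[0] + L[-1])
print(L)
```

pop() removes 6 → [1, 1]
L[-1] = L[-1]*L[0] = 1*1 = 1 → [1, 1]
L[-1] = L[-1]-L[-1] = 1-1 = 0 → [1, 0]
insert 8 at 1 → [1, 8, 0]
append L[1]+L[-1] = 8+0 = 8 → [1, 8, 0, 8]
pop() removes 8 → [1, 8, 0]
L[-1] = L[0]*L[0] = 1*1 = 1 → [1, 8, 1]
append L[0]+L[-1] = 1+1 = 2 → [1, 8, 1, 2]

[1, 8, 1, 2]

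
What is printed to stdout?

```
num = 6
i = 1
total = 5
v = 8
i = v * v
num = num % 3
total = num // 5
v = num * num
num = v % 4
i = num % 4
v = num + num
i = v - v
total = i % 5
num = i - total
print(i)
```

0

i = 8*8 = 64
num = 6%3 = 0
total = 0//5 = 0
v = 0*0 = 0
num = 0%4 = 0
i = 0%4 = 0
v = 0+0 = 0
i = 0-0 = 0
total = 0%5 = 0
num = 0-0 = 0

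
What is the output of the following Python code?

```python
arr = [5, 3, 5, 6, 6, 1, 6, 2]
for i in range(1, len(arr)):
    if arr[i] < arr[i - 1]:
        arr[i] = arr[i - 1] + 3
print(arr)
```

i=1: 3<5, arr[1] = 5+3 = 8 → [5, 8, 5, 6, 6, 1, 6, 2]
i=2: 5<8, arr[2] = 8+3 = 11 → [5, 8, 11, 6, 6, 1, 6, 2]
i=3: 6<11, arr[3] = 11+3 = 14 → [5, 8, 11, 14, 6, 1, 6, 2]
i=4: 6<14, arr[4] = 14+3 = 17 → [5, 8, 11, 14, 17, 1, 6, 2]
i=5: 1<17, arr[5] = 17+3 = 20 → [5, 8, 11, 14, 17, 20, 6, 2]
i=6: 6<20, arr[6] = 20+3 = 23 → [5, 8, 11, 14, 17, 20, 23, 2]
i=7: 2<23, arr[7] = 23+3 = 26 → [5, 8, 11, 14, 17, 20, 23, 26]

[5, 8, 11, 14, 17, 20, 23, 26]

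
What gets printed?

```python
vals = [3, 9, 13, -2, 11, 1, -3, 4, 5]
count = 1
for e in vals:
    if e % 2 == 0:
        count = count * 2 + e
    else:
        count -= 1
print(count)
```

e=3: not even, count = 1-1 = 0
e=9: not even, count = 0-1 = -1
e=13: not even, count = (-1)-1 = -2
e=-2: even, count = (-2)*2+(-2) = -6
e=11: not even, count = (-6)-1 = -7
e=1: not even, count = (-7)-1 = -8
e=-3: not even, count = (-8)-1 = -9
e=4: even, count = (-9)*2+4 = -14
e=5: not even, count = (-14)-1 = -15

-15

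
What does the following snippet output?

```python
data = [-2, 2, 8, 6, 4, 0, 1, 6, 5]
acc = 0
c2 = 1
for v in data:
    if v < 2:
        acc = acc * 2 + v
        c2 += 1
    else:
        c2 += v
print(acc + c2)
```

28

v=-2: <2, acc = 0*2+(-2) = -2; c2=2
v=2: not <2; c2=4
v=8: not <2; c2=12
v=6: not <2; c2=18
v=4: not <2; c2=22
v=0: <2, acc = (-2)*2+0 = -4; c2=23
v=1: <2, acc = (-4)*2+1 = -7; c2=24
v=6: not <2; c2=30
v=5: not <2; c2=35
acc+c2 = (-7)+35 = 28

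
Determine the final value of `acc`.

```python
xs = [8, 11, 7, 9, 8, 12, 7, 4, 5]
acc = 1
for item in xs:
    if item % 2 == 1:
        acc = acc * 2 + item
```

319

item=8: not odd
item=11: odd, acc = 1*2+11 = 13
item=7: odd, acc = 13*2+7 = 33
item=9: odd, acc = 33*2+9 = 75
item=8: not odd
item=12: not odd
item=7: odd, acc = 75*2+7 = 157
item=4: not odd
item=5: odd, acc = 157*2+5 = 319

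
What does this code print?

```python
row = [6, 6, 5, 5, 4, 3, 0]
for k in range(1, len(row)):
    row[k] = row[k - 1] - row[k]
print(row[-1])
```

k=1: row[1] = 6-6 = 0 → [6, 0, 5, 5, 4, 3, 0]
k=2: row[2] = 0-5 = -5 → [6, 0, -5, 5, 4, 3, 0]
k=3: row[3] = (-5)-5 = -10 → [6, 0, -5, -10, 4, 3, 0]
k=4: row[4] = (-10)-4 = -14 → [6, 0, -5, -10, -14, 3, 0]
k=5: row[5] = (-14)-3 = -17 → [6, 0, -5, -10, -14, -17, 0]
k=6: row[6] = (-17)-0 = -17 → [6, 0, -5, -10, -14, -17, -17]

-17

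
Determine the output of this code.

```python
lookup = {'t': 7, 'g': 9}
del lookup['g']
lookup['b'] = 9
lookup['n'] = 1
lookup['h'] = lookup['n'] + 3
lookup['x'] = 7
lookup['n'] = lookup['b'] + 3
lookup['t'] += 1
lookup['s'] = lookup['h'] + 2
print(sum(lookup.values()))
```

del 'g' → {'t': 7}
lookup['b'] = 9 → {'t': 7, 'b': 9}
lookup['n'] = 1 → {'t': 7, 'b': 9, 'n': 1}
lookup['h'] = lookup['n']+3 = 4 → {'t': 7, 'b': 9, 'n': 1, 'h': 4}
lookup['x'] = 7 → {'t': 7, 'b': 9, 'n': 1, 'h': 4, 'x': 7}
lookup['n'] = lookup['b']+3 = 12 → {'t': 7, 'b': 9, 'n': 12, 'h': 4, 'x': 7}
lookup['t'] = 7+1 = 8 → {'t': 8, 'b': 9, 'n': 12, 'h': 4, 'x': 7}
lookup['s'] = lookup['h']+2 = 6 → {'t': 8, 'b': 9, 'n': 12, 'h': 4, 'x': 7, 's': 6}
sum of values = 46

46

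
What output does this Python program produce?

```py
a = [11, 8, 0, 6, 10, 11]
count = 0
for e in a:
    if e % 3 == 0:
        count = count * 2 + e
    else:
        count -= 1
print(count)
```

e=11: not %3==0, count = 0-1 = -1
e=8: not %3==0, count = (-1)-1 = -2
e=0: %3==0, count = (-2)*2+0 = -4
e=6: %3==0, count = (-4)*2+6 = -2
e=10: not %3==0, count = (-2)-1 = -3
e=11: not %3==0, count = (-3)-1 = -4

-4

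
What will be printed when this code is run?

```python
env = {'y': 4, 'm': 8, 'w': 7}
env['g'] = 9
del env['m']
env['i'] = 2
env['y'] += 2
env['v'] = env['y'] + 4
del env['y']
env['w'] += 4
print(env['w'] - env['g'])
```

2

env['g'] = 9 → {'y': 4, 'm': 8, 'w': 7, 'g': 9}
del 'm' → {'y': 4, 'w': 7, 'g': 9}
env['i'] = 2 → {'y': 4, 'w': 7, 'g': 9, 'i': 2}
env['y'] = 4+2 = 6 → {'y': 6, 'w': 7, 'g': 9, 'i': 2}
env['v'] = env['y']+4 = 10 → {'y': 6, 'w': 7, 'g': 9, 'i': 2, 'v': 10}
del 'y' → {'w': 7, 'g': 9, 'i': 2, 'v': 10}
env['w'] = 7+4 = 11 → {'w': 11, 'g': 9, 'i': 2, 'v': 10}
env['w']-env['g'] = 11-9 = 2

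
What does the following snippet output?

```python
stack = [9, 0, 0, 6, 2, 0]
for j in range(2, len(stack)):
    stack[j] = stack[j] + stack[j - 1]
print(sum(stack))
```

31

j=2: stack[2] = 0+0 = 0 → [9, 0, 0, 6, 2, 0]
j=3: stack[3] = 6+0 = 6 → [9, 0, 0, 6, 2, 0]
j=4: stack[4] = 2+6 = 8 → [9, 0, 0, 6, 8, 0]
j=5: stack[5] = 0+8 = 8 → [9, 0, 0, 6, 8, 8]
sum = 31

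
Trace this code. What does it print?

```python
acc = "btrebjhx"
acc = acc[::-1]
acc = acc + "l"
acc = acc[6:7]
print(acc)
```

t

reverse → 'xhjbertb'
+ 'l' → 'xhjbertbl'
slice [6:7] → 't'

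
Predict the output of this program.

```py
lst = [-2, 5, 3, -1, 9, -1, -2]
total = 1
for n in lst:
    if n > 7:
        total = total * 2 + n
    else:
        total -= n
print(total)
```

4

n=-2: not >7, total = 1-(-2) = 3
n=5: not >7, total = 3-5 = -2
n=3: not >7, total = (-2)-3 = -5
n=-1: not >7, total = (-5)-(-1) = -4
n=9: >7, total = (-4)*2+9 = 1
n=-1: not >7, total = 1-(-1) = 2
n=-2: not >7, total = 2-(-2) = 4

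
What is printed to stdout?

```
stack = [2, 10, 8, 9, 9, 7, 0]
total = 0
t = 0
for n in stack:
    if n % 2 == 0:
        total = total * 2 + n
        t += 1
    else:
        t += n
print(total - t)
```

43

n=2: even, total = 0*2+2 = 2; t=1
n=10: even, total = 2*2+10 = 14; t=2
n=8: even, total = 14*2+8 = 36; t=3
n=9: not even; t=12
n=9: not even; t=21
n=7: not even; t=28
n=0: even, total = 36*2+0 = 72; t=29
total-t = 72-29 = 43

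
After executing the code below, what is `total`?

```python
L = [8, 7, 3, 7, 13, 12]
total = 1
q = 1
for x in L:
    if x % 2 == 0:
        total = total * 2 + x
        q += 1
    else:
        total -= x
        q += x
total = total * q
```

-924

x=8: even, total = 1*2+8 = 10; q=2
x=7: not even, total = 10-7 = 3; q=9
x=3: not even, total = 3-3 = 0; q=12
x=7: not even, total = 0-7 = -7; q=19
x=13: not even, total = (-7)-13 = -20; q=32
x=12: even, total = (-20)*2+12 = -28; q=33
total*q = (-28)*33 = -924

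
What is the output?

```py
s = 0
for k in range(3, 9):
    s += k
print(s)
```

k=3: s = 0+3 = 3
k=4: s = 3+4 = 7
k=5: s = 7+5 = 12
k=6: s = 12+6 = 18
k=7: s = 18+7 = 25
k=8: s = 25+8 = 33

33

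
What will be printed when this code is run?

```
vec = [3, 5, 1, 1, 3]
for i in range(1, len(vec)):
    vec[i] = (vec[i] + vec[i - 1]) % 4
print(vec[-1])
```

i=1: vec[1] = (5+3)%4 = 0 → [3, 0, 1, 1, 3]
i=2: vec[2] = (1+0)%4 = 1 → [3, 0, 1, 1, 3]
i=3: vec[3] = (1+1)%4 = 2 → [3, 0, 1, 2, 3]
i=4: vec[4] = (3+2)%4 = 1 → [3, 0, 1, 2, 1]

1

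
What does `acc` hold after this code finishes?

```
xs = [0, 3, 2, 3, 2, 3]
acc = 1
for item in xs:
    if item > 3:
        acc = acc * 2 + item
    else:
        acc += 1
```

item=0: not >3, acc = 1+1 = 2
item=3: not >3, acc = 2+1 = 3
item=2: not >3, acc = 3+1 = 4
item=3: not >3, acc = 4+1 = 5
item=2: not >3, acc = 5+1 = 6
item=3: not >3, acc = 6+1 = 7

7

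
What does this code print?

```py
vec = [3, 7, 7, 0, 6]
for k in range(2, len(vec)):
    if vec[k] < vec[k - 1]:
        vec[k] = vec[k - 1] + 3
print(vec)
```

k=2: 7>=7, unchanged → [3, 7, 7, 0, 6]
k=3: 0<7, vec[3] = 7+3 = 10 → [3, 7, 7, 10, 6]
k=4: 6<10, vec[4] = 10+3 = 13 → [3, 7, 7, 10, 13]

[3, 7, 7, 10, 13]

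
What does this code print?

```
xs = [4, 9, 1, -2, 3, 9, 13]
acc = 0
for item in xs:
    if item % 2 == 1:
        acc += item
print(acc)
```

35

item=4: not odd
item=9: odd, acc = 0+9 = 9
item=1: odd, acc = 9+1 = 10
item=-2: not odd
item=3: odd, acc = 10+3 = 13
item=9: odd, acc = 13+9 = 22
item=13: odd, acc = 22+13 = 35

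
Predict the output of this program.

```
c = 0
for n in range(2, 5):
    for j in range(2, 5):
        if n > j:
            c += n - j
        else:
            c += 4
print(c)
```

28

n=2,j=2: not 2>2, c = 0+4 = 4
n=2,j=3: not 2>3, c = 4+4 = 8
n=2,j=4: not 2>4, c = 8+4 = 12
n=3,j=2: 3>2, c = 12+1 = 13
n=3,j=3: not 3>3, c = 13+4 = 17
n=3,j=4: not 3>4, c = 17+4 = 21
n=4,j=2: 4>2, c = 21+2 = 23
n=4,j=3: 4>3, c = 23+1 = 24
n=4,j=4: not 4>4, c = 24+4 = 28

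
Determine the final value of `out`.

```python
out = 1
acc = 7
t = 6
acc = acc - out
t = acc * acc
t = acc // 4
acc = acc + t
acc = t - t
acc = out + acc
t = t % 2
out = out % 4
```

1

acc = 7-1 = 6
t = 6*6 = 36
t = 6//4 = 1
acc = 6+1 = 7
acc = 1-1 = 0
acc = 1+0 = 1
t = 1%2 = 1
out = 1%4 = 1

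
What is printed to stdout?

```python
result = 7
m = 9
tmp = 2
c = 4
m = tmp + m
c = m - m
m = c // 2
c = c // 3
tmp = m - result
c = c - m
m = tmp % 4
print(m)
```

m = 2+9 = 11
c = 11-11 = 0
m = 0//2 = 0
c = 0//3 = 0
tmp = 0-7 = -7
c = 0-0 = 0
m = (-7)%4 = 1

1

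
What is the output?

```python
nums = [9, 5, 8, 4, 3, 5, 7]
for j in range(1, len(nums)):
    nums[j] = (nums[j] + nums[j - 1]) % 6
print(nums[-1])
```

5

j=1: nums[1] = (5+9)%6 = 2 → [9, 2, 8, 4, 3, 5, 7]
j=2: nums[2] = (8+2)%6 = 4 → [9, 2, 4, 4, 3, 5, 7]
j=3: nums[3] = (4+4)%6 = 2 → [9, 2, 4, 2, 3, 5, 7]
j=4: nums[4] = (3+2)%6 = 5 → [9, 2, 4, 2, 5, 5, 7]
j=5: nums[5] = (5+5)%6 = 4 → [9, 2, 4, 2, 5, 4, 7]
j=6: nums[6] = (7+4)%6 = 5 → [9, 2, 4, 2, 5, 4, 5]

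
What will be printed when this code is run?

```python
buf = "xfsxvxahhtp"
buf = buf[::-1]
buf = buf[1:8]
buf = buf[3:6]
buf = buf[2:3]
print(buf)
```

reverse → 'pthhaxvxsfx'
slice [1:8] → 'thhaxvx'
slice [3:6] → 'axv'
slice [2:3] → 'v'

v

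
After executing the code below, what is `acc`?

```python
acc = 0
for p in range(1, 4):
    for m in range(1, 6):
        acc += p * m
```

90

p=1,m=1: acc = 0+1 = 1
p=1,m=2: acc = 1+2 = 3
p=1,m=3: acc = 3+3 = 6
p=1,m=4: acc = 6+4 = 10
p=1,m=5: acc = 10+5 = 15
p=2,m=1: acc = 15+2 = 17
p=2,m=2: acc = 17+4 = 21
p=2,m=3: acc = 21+6 = 27
p=2,m=4: acc = 27+8 = 35
p=2,m=5: acc = 35+10 = 45
p=3,m=1: acc = 45+3 = 48
p=3,m=2: acc = 48+6 = 54
p=3,m=3: acc = 54+9 = 63
p=3,m=4: acc = 63+12 = 75
p=3,m=5: acc = 75+15 = 90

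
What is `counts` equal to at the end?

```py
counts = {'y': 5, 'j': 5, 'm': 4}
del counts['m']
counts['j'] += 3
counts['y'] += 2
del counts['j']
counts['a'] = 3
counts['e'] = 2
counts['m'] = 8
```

del 'm' → {'y': 5, 'j': 5}
counts['j'] = 5+3 = 8 → {'y': 5, 'j': 8}
counts['y'] = 5+2 = 7 → {'y': 7, 'j': 8}
del 'j' → {'y': 7}
counts['a'] = 3 → {'y': 7, 'a': 3}
counts['e'] = 2 → {'y': 7, 'a': 3, 'e': 2}
counts['m'] = 8 → {'y': 7, 'a': 3, 'e': 2, 'm': 8}

{'y': 7, 'a': 3, 'e': 2, 'm': 8}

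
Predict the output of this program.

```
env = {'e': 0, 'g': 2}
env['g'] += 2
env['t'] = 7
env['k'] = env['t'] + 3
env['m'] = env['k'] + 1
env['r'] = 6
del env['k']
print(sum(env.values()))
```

28

env['g'] = 2+2 = 4 → {'e': 0, 'g': 4}
env['t'] = 7 → {'e': 0, 'g': 4, 't': 7}
env['k'] = env['t']+3 = 10 → {'e': 0, 'g': 4, 't': 7, 'k': 10}
env['m'] = env['k']+1 = 11 → {'e': 0, 'g': 4, 't': 7, 'k': 10, 'm': 11}
env['r'] = 6 → {'e': 0, 'g': 4, 't': 7, 'k': 10, 'm': 11, 'r': 6}
del 'k' → {'e': 0, 'g': 4, 't': 7, 'm': 11, 'r': 6}
sum of values = 28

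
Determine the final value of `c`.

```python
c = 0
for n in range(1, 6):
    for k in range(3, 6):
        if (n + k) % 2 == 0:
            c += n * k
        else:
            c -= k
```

68

n=1,k=3: even sum, c = 0+3 = 3
n=1,k=4: odd sum, c = 3-4 = -1
n=1,k=5: even sum, c = (-1)+5 = 4
n=2,k=3: odd sum, c = 4-3 = 1
n=2,k=4: even sum, c = 1+8 = 9
n=2,k=5: odd sum, c = 9-5 = 4
n=3,k=3: even sum, c = 4+9 = 13
n=3,k=4: odd sum, c = 13-4 = 9
n=3,k=5: even sum, c = 9+15 = 24
n=4,k=3: odd sum, c = 24-3 = 21
n=4,k=4: even sum, c = 21+16 = 37
n=4,k=5: odd sum, c = 37-5 = 32
n=5,k=3: even sum, c = 32+15 = 47
n=5,k=4: odd sum, c = 47-4 = 43
n=5,k=5: even sum, c = 43+25 = 68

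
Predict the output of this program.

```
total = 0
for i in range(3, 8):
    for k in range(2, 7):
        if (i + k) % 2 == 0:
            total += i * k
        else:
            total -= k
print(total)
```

188

i=3,k=2: odd sum, total = 0-2 = -2
i=3,k=3: even sum, total = (-2)+9 = 7
i=3,k=4: odd sum, total = 7-4 = 3
i=3,k=5: even sum, total = 3+15 = 18
i=3,k=6: odd sum, total = 18-6 = 12
i=4,k=2: even sum, total = 12+8 = 20
i=4,k=3: odd sum, total = 20-3 = 17
i=4,k=4: even sum, total = 17+16 = 33
i=4,k=5: odd sum, total = 33-5 = 28
i=4,k=6: even sum, total = 28+24 = 52
i=5,k=2: odd sum, total = 52-2 = 50
i=5,k=3: even sum, total = 50+15 = 65
i=5,k=4: odd sum, total = 65-4 = 61
i=5,k=5: even sum, total = 61+25 = 86
i=5,k=6: odd sum, total = 86-6 = 80
i=6,k=2: even sum, total = 80+12 = 92
i=6,k=3: odd sum, total = 92-3 = 89
i=6,k=4: even sum, total = 89+24 = 113
i=6,k=5: odd sum, total = 113-5 = 108
i=6,k=6: even sum, total = 108+36 = 144
i=7,k=2: odd sum, total = 144-2 = 142
i=7,k=3: even sum, total = 142+21 = 163
i=7,k=4: odd sum, total = 163-4 = 159
i=7,k=5: even sum, total = 159+35 = 194
i=7,k=6: odd sum, total = 194-6 = 188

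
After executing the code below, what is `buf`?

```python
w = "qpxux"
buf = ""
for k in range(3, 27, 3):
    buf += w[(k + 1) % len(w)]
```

'xxqupxxq'

k=3: add w[4]='x' → 'x'
k=6: add w[2]='x' → 'xx'
k=9: add w[0]='q' → 'xxq'
k=12: add w[3]='u' → 'xxqu'
k=15: add w[1]='p' → 'xxqup'
k=18: add w[4]='x' → 'xxqupx'
k=21: add w[2]='x' → 'xxqupxx'
k=24: add w[0]='q' → 'xxqupxxq'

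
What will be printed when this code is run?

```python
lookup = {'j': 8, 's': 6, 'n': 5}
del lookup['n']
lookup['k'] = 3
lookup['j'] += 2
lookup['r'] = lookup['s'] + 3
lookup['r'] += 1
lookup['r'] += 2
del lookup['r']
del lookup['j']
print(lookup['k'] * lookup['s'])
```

18

del 'n' → {'j': 8, 's': 6}
lookup['k'] = 3 → {'j': 8, 's': 6, 'k': 3}
lookup['j'] = 8+2 = 10 → {'j': 10, 's': 6, 'k': 3}
lookup['r'] = lookup['s']+3 = 9 → {'j': 10, 's': 6, 'k': 3, 'r': 9}
lookup['r'] = 9+1 = 10 → {'j': 10, 's': 6, 'k': 3, 'r': 10}
lookup['r'] = 10+2 = 12 → {'j': 10, 's': 6, 'k': 3, 'r': 12}
del 'r' → {'j': 10, 's': 6, 'k': 3}
del 'j' → {'s': 6, 'k': 3}
lookup['k']*lookup['s'] = 3*6 = 18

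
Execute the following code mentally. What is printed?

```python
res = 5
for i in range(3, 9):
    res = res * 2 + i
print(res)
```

566

i=3: res = 5*2+3 = 13
i=4: res = 13*2+4 = 30
i=5: res = 30*2+5 = 65
i=6: res = 65*2+6 = 136
i=7: res = 136*2+7 = 279
i=8: res = 279*2+8 = 566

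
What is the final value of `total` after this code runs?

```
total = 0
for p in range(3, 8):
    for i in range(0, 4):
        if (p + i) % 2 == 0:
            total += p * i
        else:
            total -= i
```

p=3,i=0: odd sum, total = 0-0 = 0
p=3,i=1: even sum, total = 0+3 = 3
p=3,i=2: odd sum, total = 3-2 = 1
p=3,i=3: even sum, total = 1+9 = 10
p=4,i=0: even sum, total = 10+0 = 10
p=4,i=1: odd sum, total = 10-1 = 9
p=4,i=2: even sum, total = 9+8 = 17
p=4,i=3: odd sum, total = 17-3 = 14
p=5,i=0: odd sum, total = 14-0 = 14
p=5,i=1: even sum, total = 14+5 = 19
p=5,i=2: odd sum, total = 19-2 = 17
p=5,i=3: even sum, total = 17+15 = 32
p=6,i=0: even sum, total = 32+0 = 32
p=6,i=1: odd sum, total = 32-1 = 31
p=6,i=2: even sum, total = 31+12 = 43
p=6,i=3: odd sum, total = 43-3 = 40
p=7,i=0: odd sum, total = 40-0 = 40
p=7,i=1: even sum, total = 40+7 = 47
p=7,i=2: odd sum, total = 47-2 = 45
p=7,i=3: even sum, total = 45+21 = 66

66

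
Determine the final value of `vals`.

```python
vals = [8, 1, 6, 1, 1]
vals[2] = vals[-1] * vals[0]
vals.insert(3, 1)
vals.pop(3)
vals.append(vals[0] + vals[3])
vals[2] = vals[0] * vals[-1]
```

[8, 1, 72, 1, 1, 9]

vals[2] = vals[-1]*vals[0] = 1*8 = 8 → [8, 1, 8, 1, 1]
insert 1 at 3 → [8, 1, 8, 1, 1, 1]
pop(3) removes 1 → [8, 1, 8, 1, 1]
append vals[0]+vals[3] = 8+1 = 9 → [8, 1, 8, 1, 1, 9]
vals[2] = vals[0]*vals[-1] = 8*9 = 72 → [8, 1, 72, 1, 1, 9]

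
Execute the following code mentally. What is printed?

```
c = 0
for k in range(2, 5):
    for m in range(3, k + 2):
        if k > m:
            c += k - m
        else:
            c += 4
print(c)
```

k=2,m=3: not 2>3, c = 0+4 = 4
k=3,m=3: not 3>3, c = 4+4 = 8
k=3,m=4: not 3>4, c = 8+4 = 12
k=4,m=3: 4>3, c = 12+1 = 13
k=4,m=4: not 4>4, c = 13+4 = 17
k=4,m=5: not 4>5, c = 17+4 = 21

21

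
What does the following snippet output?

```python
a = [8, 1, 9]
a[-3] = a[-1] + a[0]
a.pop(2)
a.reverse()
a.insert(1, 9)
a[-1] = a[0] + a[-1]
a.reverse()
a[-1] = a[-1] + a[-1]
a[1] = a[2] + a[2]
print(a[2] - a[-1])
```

0

a[-3] = a[-1]+a[0] = 9+8 = 17 → [17, 1, 9]
pop(2) removes 9 → [17, 1]
reverse → [1, 17]
insert 9 at 1 → [1, 9, 17]
a[-1] = a[0]+a[-1] = 1+17 = 18 → [1, 9, 18]
reverse → [18, 9, 1]
a[-1] = a[-1]+a[-1] = 1+1 = 2 → [18, 9, 2]
a[1] = a[2]+a[2] = 2+2 = 4 → [18, 4, 2]
a[2]-a[-1] = 2-2 = 0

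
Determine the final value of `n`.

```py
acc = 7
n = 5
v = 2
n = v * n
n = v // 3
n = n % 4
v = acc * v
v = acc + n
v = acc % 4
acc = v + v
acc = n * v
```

0

n = 2*5 = 10
n = 2//3 = 0
n = 0%4 = 0
v = 7*2 = 14
v = 7+0 = 7
v = 7%4 = 3
acc = 3+3 = 6
acc = 0*3 = 0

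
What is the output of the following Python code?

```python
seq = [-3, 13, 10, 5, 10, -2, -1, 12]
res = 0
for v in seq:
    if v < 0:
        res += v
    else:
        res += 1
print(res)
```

v=-3: <0, res = 0+(-3) = -3
v=13: not <0, res = (-3)+1 = -2
v=10: not <0, res = (-2)+1 = -1
v=5: not <0, res = (-1)+1 = 0
v=10: not <0, res = 0+1 = 1
v=-2: <0, res = 1+(-2) = -1
v=-1: <0, res = (-1)+(-1) = -2
v=12: not <0, res = (-2)+1 = -1

-1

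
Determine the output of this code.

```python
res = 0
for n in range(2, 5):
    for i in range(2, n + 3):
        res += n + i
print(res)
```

n=2,i=2: res = 0+4 = 4
n=2,i=3: res = 4+5 = 9
n=2,i=4: res = 9+6 = 15
n=3,i=2: res = 15+5 = 20
n=3,i=3: res = 20+6 = 26
n=3,i=4: res = 26+7 = 33
n=3,i=5: res = 33+8 = 41
n=4,i=2: res = 41+6 = 47
n=4,i=3: res = 47+7 = 54
n=4,i=4: res = 54+8 = 62
n=4,i=5: res = 62+9 = 71
n=4,i=6: res = 71+10 = 81

81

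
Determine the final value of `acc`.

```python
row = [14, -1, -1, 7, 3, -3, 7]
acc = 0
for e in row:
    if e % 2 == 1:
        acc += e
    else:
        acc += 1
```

13

e=14: not odd, acc = 0+1 = 1
e=-1: odd, acc = 1+(-1) = 0
e=-1: odd, acc = 0+(-1) = -1
e=7: odd, acc = (-1)+7 = 6
e=3: odd, acc = 6+3 = 9
e=-3: odd, acc = 9+(-3) = 6
e=7: odd, acc = 6+7 = 13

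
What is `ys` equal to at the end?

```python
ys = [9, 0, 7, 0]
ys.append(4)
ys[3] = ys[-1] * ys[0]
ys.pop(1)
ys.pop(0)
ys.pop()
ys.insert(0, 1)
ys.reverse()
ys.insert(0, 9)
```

[9, 36, 7, 1]

append 4 → [9, 0, 7, 0, 4]
ys[3] = ys[-1]*ys[0] = 4*9 = 36 → [9, 0, 7, 36, 4]
pop(1) removes 0 → [9, 7, 36, 4]
pop(0) removes 9 → [7, 36, 4]
pop() removes 4 → [7, 36]
insert 1 at 0 → [1, 7, 36]
reverse → [36, 7, 1]
insert 9 at 0 → [9, 36, 7, 1]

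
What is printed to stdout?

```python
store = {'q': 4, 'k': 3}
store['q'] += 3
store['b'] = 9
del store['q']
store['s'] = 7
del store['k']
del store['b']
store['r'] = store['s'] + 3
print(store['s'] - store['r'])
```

-3

store['q'] = 4+3 = 7 → {'q': 7, 'k': 3}
store['b'] = 9 → {'q': 7, 'k': 3, 'b': 9}
del 'q' → {'k': 3, 'b': 9}
store['s'] = 7 → {'k': 3, 'b': 9, 's': 7}
del 'k' → {'b': 9, 's': 7}
del 'b' → {'s': 7}
store['r'] = store['s']+3 = 10 → {'s': 7, 'r': 10}
store['s']-store['r'] = 7-10 = -3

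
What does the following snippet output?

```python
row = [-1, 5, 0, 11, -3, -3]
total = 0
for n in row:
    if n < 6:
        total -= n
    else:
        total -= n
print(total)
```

-9

n=-1: <6, total = 0-(-1) = 1
n=5: <6, total = 1-5 = -4
n=0: <6, total = (-4)-0 = -4
n=11: not <6, total = (-4)-11 = -15
n=-3: <6, total = (-15)-(-3) = -12
n=-3: <6, total = (-12)-(-3) = -9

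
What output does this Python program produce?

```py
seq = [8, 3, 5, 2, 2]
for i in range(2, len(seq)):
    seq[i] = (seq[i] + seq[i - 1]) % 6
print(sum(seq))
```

i=2: seq[2] = (5+3)%6 = 2 → [8, 3, 2, 2, 2]
i=3: seq[3] = (2+2)%6 = 4 → [8, 3, 2, 4, 2]
i=4: seq[4] = (2+4)%6 = 0 → [8, 3, 2, 4, 0]
sum = 17

17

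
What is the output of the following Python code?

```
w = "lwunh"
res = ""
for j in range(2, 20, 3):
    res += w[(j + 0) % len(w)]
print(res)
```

j=2: add w[2]='u' → 'u'
j=5: add w[0]='l' → 'ul'
j=8: add w[3]='n' → 'uln'
j=11: add w[1]='w' → 'ulnw'
j=14: add w[4]='h' → 'ulnwh'
j=17: add w[2]='u' → 'ulnwhu'

ulnwhu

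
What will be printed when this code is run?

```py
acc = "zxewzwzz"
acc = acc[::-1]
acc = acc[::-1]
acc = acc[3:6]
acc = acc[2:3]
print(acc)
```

w

reverse → 'zzwzwexz'
reverse → 'zxewzwzz'
slice [3:6] → 'wzw'
slice [2:3] → 'w'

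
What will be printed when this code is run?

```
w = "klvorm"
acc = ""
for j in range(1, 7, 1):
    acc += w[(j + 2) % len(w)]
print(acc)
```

ormklv

j=1: add w[3]='o' → 'o'
j=2: add w[4]='r' → 'or'
j=3: add w[5]='m' → 'orm'
j=4: add w[0]='k' → 'ormk'
j=5: add w[1]='l' → 'ormkl'
j=6: add w[2]='v' → 'ormklv'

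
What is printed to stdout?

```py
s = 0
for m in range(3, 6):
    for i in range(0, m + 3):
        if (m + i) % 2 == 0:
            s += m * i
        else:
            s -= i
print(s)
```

m=3,i=0: odd sum, s = 0-0 = 0
m=3,i=1: even sum, s = 0+3 = 3
m=3,i=2: odd sum, s = 3-2 = 1
m=3,i=3: even sum, s = 1+9 = 10
m=3,i=4: odd sum, s = 10-4 = 6
m=3,i=5: even sum, s = 6+15 = 21
m=4,i=0: even sum, s = 21+0 = 21
m=4,i=1: odd sum, s = 21-1 = 20
m=4,i=2: even sum, s = 20+8 = 28
m=4,i=3: odd sum, s = 28-3 = 25
m=4,i=4: even sum, s = 25+16 = 41
m=4,i=5: odd sum, s = 41-5 = 36
m=4,i=6: even sum, s = 36+24 = 60
m=5,i=0: odd sum, s = 60-0 = 60
m=5,i=1: even sum, s = 60+5 = 65
m=5,i=2: odd sum, s = 65-2 = 63
m=5,i=3: even sum, s = 63+15 = 78
m=5,i=4: odd sum, s = 78-4 = 74
m=5,i=5: even sum, s = 74+25 = 99
m=5,i=6: odd sum, s = 99-6 = 93
m=5,i=7: even sum, s = 93+35 = 128

128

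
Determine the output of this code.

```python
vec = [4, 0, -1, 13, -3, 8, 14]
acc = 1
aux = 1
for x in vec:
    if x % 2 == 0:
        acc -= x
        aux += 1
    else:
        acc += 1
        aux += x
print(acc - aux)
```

-36

x=4: even, acc = 1-4 = -3; aux=2
x=0: even, acc = (-3)-0 = -3; aux=3
x=-1: not even, acc = (-3)+1 = -2; aux=2
x=13: not even, acc = (-2)+1 = -1; aux=15
x=-3: not even, acc = (-1)+1 = 0; aux=12
x=8: even, acc = 0-8 = -8; aux=13
x=14: even, acc = (-8)-14 = -22; aux=14
acc-aux = (-22)-14 = -36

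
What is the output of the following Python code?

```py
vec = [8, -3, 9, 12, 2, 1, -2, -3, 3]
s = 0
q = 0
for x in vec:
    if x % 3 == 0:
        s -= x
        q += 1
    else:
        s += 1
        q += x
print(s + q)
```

0

x=8: not %3==0, s = 0+1 = 1; q=8
x=-3: %3==0, s = 1-(-3) = 4; q=9
x=9: %3==0, s = 4-9 = -5; q=10
x=12: %3==0, s = (-5)-12 = -17; q=11
x=2: not %3==0, s = (-17)+1 = -16; q=13
x=1: not %3==0, s = (-16)+1 = -15; q=14
x=-2: not %3==0, s = (-15)+1 = -14; q=12
x=-3: %3==0, s = (-14)-(-3) = -11; q=13
x=3: %3==0, s = (-11)-3 = -14; q=14
s+q = (-14)+14 = 0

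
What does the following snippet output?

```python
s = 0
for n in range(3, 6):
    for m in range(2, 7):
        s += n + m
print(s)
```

120

n=3,m=2: s = 0+5 = 5
n=3,m=3: s = 5+6 = 11
n=3,m=4: s = 11+7 = 18
n=3,m=5: s = 18+8 = 26
n=3,m=6: s = 26+9 = 35
n=4,m=2: s = 35+6 = 41
n=4,m=3: s = 41+7 = 48
n=4,m=4: s = 48+8 = 56
n=4,m=5: s = 56+9 = 65
n=4,m=6: s = 65+10 = 75
n=5,m=2: s = 75+7 = 82
n=5,m=3: s = 82+8 = 90
n=5,m=4: s = 90+9 = 99
n=5,m=5: s = 99+10 = 109
n=5,m=6: s = 109+11 = 120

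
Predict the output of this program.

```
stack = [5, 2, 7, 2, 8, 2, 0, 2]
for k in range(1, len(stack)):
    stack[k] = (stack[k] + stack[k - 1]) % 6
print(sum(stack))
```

k=1: stack[1] = (2+5)%6 = 1 → [5, 1, 7, 2, 8, 2, 0, 2]
k=2: stack[2] = (7+1)%6 = 2 → [5, 1, 2, 2, 8, 2, 0, 2]
k=3: stack[3] = (2+2)%6 = 4 → [5, 1, 2, 4, 8, 2, 0, 2]
k=4: stack[4] = (8+4)%6 = 0 → [5, 1, 2, 4, 0, 2, 0, 2]
k=5: stack[5] = (2+0)%6 = 2 → [5, 1, 2, 4, 0, 2, 0, 2]
k=6: stack[6] = (0+2)%6 = 2 → [5, 1, 2, 4, 0, 2, 2, 2]
k=7: stack[7] = (2+2)%6 = 4 → [5, 1, 2, 4, 0, 2, 2, 4]
sum = 20

20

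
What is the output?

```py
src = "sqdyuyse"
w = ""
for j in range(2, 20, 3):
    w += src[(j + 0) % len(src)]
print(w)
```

dysysq

j=2: add src[2]='d' → 'd'
j=5: add src[5]='y' → 'dy'
j=8: add src[0]='s' → 'dys'
j=11: add src[3]='y' → 'dysy'
j=14: add src[6]='s' → 'dysys'
j=17: add src[1]='q' → 'dysysq'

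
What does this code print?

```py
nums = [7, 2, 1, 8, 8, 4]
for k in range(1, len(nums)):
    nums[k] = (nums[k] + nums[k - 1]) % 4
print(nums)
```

k=1: nums[1] = (2+7)%4 = 1 → [7, 1, 1, 8, 8, 4]
k=2: nums[2] = (1+1)%4 = 2 → [7, 1, 2, 8, 8, 4]
k=3: nums[3] = (8+2)%4 = 2 → [7, 1, 2, 2, 8, 4]
k=4: nums[4] = (8+2)%4 = 2 → [7, 1, 2, 2, 2, 4]
k=5: nums[5] = (4+2)%4 = 2 → [7, 1, 2, 2, 2, 2]

[7, 1, 2, 2, 2, 2]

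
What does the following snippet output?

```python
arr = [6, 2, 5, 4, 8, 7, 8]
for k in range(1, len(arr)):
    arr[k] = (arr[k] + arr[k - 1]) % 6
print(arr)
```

k=1: arr[1] = (2+6)%6 = 2 → [6, 2, 5, 4, 8, 7, 8]
k=2: arr[2] = (5+2)%6 = 1 → [6, 2, 1, 4, 8, 7, 8]
k=3: arr[3] = (4+1)%6 = 5 → [6, 2, 1, 5, 8, 7, 8]
k=4: arr[4] = (8+5)%6 = 1 → [6, 2, 1, 5, 1, 7, 8]
k=5: arr[5] = (7+1)%6 = 2 → [6, 2, 1, 5, 1, 2, 8]
k=6: arr[6] = (8+2)%6 = 4 → [6, 2, 1, 5, 1, 2, 4]

[6, 2, 1, 5, 1, 2, 4]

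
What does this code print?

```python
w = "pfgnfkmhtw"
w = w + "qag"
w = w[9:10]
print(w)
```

+ 'qag' → 'pfgnfkmhtwqag'
slice [9:10] → 'w'

w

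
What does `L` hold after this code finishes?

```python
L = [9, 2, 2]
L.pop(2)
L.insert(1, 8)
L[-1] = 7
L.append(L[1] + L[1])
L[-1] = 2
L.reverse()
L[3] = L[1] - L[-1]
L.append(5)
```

pop(2) removes 2 → [9, 2]
insert 8 at 1 → [9, 8, 2]
L[-1] = 7 → [9, 8, 7]
append L[1]+L[1] = 8+8 = 16 → [9, 8, 7, 16]
L[-1] = 2 → [9, 8, 7, 2]
reverse → [2, 7, 8, 9]
L[3] = L[1]-L[-1] = 7-9 = -2 → [2, 7, 8, -2]
append 5 → [2, 7, 8, -2, 5]

[2, 7, 8, -2, 5]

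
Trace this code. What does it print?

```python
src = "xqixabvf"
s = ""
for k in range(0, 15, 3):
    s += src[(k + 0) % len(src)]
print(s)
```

k=0: add src[0]='x' → 'x'
k=3: add src[3]='x' → 'xx'
k=6: add src[6]='v' → 'xxv'
k=9: add src[1]='q' → 'xxvq'
k=12: add src[4]='a' → 'xxvqa'

xxvqa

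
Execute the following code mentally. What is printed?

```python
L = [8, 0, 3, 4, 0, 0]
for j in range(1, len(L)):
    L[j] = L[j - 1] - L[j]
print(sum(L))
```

24

j=1: L[1] = 8-0 = 8 → [8, 8, 3, 4, 0, 0]
j=2: L[2] = 8-3 = 5 → [8, 8, 5, 4, 0, 0]
j=3: L[3] = 5-4 = 1 → [8, 8, 5, 1, 0, 0]
j=4: L[4] = 1-0 = 1 → [8, 8, 5, 1, 1, 0]
j=5: L[5] = 1-0 = 1 → [8, 8, 5, 1, 1, 1]
sum = 24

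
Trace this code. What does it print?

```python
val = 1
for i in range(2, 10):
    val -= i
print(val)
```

i=2: val = 1-2 = -1
i=3: val = (-1)-3 = -4
i=4: val = (-4)-4 = -8
i=5: val = (-8)-5 = -13
i=6: val = (-13)-6 = -19
i=7: val = (-19)-7 = -26
i=8: val = (-26)-8 = -34
i=9: val = (-34)-9 = -43

-43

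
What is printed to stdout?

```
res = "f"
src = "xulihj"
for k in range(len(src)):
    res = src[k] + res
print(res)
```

k=0: prepend 'x' → 'xf'
k=1: prepend 'u' → 'uxf'
k=2: prepend 'l' → 'luxf'
k=3: prepend 'i' → 'iluxf'
k=4: prepend 'h' → 'hiluxf'
k=5: prepend 'j' → 'jhiluxf'

jhiluxf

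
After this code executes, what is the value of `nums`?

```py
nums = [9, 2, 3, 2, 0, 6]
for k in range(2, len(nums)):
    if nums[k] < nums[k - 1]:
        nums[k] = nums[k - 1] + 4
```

[9, 2, 3, 7, 11, 15]

k=2: 3>=2, unchanged → [9, 2, 3, 2, 0, 6]
k=3: 2<3, nums[3] = 3+4 = 7 → [9, 2, 3, 7, 0, 6]
k=4: 0<7, nums[4] = 7+4 = 11 → [9, 2, 3, 7, 11, 6]
k=5: 6<11, nums[5] = 11+4 = 15 → [9, 2, 3, 7, 11, 15]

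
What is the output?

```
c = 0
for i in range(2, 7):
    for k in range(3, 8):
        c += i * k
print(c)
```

500

i=2,k=3: c = 0+6 = 6
i=2,k=4: c = 6+8 = 14
i=2,k=5: c = 14+10 = 24
i=2,k=6: c = 24+12 = 36
i=2,k=7: c = 36+14 = 50
i=3,k=3: c = 50+9 = 59
i=3,k=4: c = 59+12 = 71
i=3,k=5: c = 71+15 = 86
i=3,k=6: c = 86+18 = 104
i=3,k=7: c = 104+21 = 125
i=4,k=3: c = 125+12 = 137
i=4,k=4: c = 137+16 = 153
i=4,k=5: c = 153+20 = 173
i=4,k=6: c = 173+24 = 197
i=4,k=7: c = 197+28 = 225
i=5,k=3: c = 225+15 = 240
i=5,k=4: c = 240+20 = 260
i=5,k=5: c = 260+25 = 285
i=5,k=6: c = 285+30 = 315
i=5,k=7: c = 315+35 = 350
i=6,k=3: c = 350+18 = 368
i=6,k=4: c = 368+24 = 392
i=6,k=5: c = 392+30 = 422
i=6,k=6: c = 422+36 = 458
i=6,k=7: c = 458+42 = 500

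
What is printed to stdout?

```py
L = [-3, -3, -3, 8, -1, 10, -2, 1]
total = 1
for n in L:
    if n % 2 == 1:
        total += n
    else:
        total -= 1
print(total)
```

-11

n=-3: odd, total = 1+(-3) = -2
n=-3: odd, total = (-2)+(-3) = -5
n=-3: odd, total = (-5)+(-3) = -8
n=8: not odd, total = (-8)-1 = -9
n=-1: odd, total = (-9)+(-1) = -10
n=10: not odd, total = (-10)-1 = -11
n=-2: not odd, total = (-11)-1 = -12
n=1: odd, total = (-12)+1 = -11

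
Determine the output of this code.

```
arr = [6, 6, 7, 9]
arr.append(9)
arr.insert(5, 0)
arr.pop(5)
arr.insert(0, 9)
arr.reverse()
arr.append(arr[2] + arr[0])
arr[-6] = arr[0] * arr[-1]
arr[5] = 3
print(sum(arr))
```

191

append 9 → [6, 6, 7, 9, 9]
insert 0 at 5 → [6, 6, 7, 9, 9, 0]
pop(5) removes 0 → [6, 6, 7, 9, 9]
insert 9 at 0 → [9, 6, 6, 7, 9, 9]
reverse → [9, 9, 7, 6, 6, 9]
append arr[2]+arr[0] = 7+9 = 16 → [9, 9, 7, 6, 6, 9, 16]
arr[-6] = arr[0]*arr[-1] = 9*16 = 144 → [9, 144, 7, 6, 6, 9, 16]
arr[5] = 3 → [9, 144, 7, 6, 6, 3, 16]
sum = 191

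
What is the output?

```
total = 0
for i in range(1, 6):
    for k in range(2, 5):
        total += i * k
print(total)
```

i=1,k=2: total = 0+2 = 2
i=1,k=3: total = 2+3 = 5
i=1,k=4: total = 5+4 = 9
i=2,k=2: total = 9+4 = 13
i=2,k=3: total = 13+6 = 19
i=2,k=4: total = 19+8 = 27
i=3,k=2: total = 27+6 = 33
i=3,k=3: total = 33+9 = 42
i=3,k=4: total = 42+12 = 54
i=4,k=2: total = 54+8 = 62
i=4,k=3: total = 62+12 = 74
i=4,k=4: total = 74+16 = 90
i=5,k=2: total = 90+10 = 100
i=5,k=3: total = 100+15 = 115
i=5,k=4: total = 115+20 = 135

135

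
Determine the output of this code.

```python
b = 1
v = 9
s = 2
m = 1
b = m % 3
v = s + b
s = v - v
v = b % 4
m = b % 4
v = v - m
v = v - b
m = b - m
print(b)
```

b = 1%3 = 1
v = 2+1 = 3
s = 3-3 = 0
v = 1%4 = 1
m = 1%4 = 1
v = 1-1 = 0
v = 0-1 = -1
m = 1-1 = 0

1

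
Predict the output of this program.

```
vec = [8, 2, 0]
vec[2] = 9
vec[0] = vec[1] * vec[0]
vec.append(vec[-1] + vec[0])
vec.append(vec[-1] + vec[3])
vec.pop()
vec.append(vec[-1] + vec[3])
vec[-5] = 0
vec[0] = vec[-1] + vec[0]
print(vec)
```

vec[2] = 9 → [8, 2, 9]
vec[0] = vec[1]*vec[0] = 2*8 = 16 → [16, 2, 9]
append vec[-1]+vec[0] = 9+16 = 25 → [16, 2, 9, 25]
append vec[-1]+vec[3] = 25+25 = 50 → [16, 2, 9, 25, 50]
pop() removes 50 → [16, 2, 9, 25]
append vec[-1]+vec[3] = 25+25 = 50 → [16, 2, 9, 25, 50]
vec[-5] = 0 → [0, 2, 9, 25, 50]
vec[0] = vec[-1]+vec[0] = 50+0 = 50 → [50, 2, 9, 25, 50]

[50, 2, 9, 25, 50]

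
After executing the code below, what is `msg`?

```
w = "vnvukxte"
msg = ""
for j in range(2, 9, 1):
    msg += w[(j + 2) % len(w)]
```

j=2: add w[4]='k' → 'k'
j=3: add w[5]='x' → 'kx'
j=4: add w[6]='t' → 'kxt'
j=5: add w[7]='e' → 'kxte'
j=6: add w[0]='v' → 'kxtev'
j=7: add w[1]='n' → 'kxtevn'
j=8: add w[2]='v' → 'kxtevnv'

'kxtevnv'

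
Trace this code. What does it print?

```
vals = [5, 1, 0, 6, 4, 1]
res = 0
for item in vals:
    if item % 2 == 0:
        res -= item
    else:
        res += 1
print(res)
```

-7

item=5: not even, res = 0+1 = 1
item=1: not even, res = 1+1 = 2
item=0: even, res = 2-0 = 2
item=6: even, res = 2-6 = -4
item=4: even, res = (-4)-4 = -8
item=1: not even, res = (-8)+1 = -7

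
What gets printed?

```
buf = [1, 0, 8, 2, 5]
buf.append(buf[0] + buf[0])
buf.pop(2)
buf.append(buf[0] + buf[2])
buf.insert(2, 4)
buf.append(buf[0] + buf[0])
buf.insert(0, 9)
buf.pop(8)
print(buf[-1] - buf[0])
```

append buf[0]+buf[0] = 1+1 = 2 → [1, 0, 8, 2, 5, 2]
pop(2) removes 8 → [1, 0, 2, 5, 2]
append buf[0]+buf[2] = 1+2 = 3 → [1, 0, 2, 5, 2, 3]
insert 4 at 2 → [1, 0, 4, 2, 5, 2, 3]
append buf[0]+buf[0] = 1+1 = 2 → [1, 0, 4, 2, 5, 2, 3, 2]
insert 9 at 0 → [9, 1, 0, 4, 2, 5, 2, 3, 2]
pop(8) removes 2 → [9, 1, 0, 4, 2, 5, 2, 3]
buf[-1]-buf[0] = 3-9 = -6

-6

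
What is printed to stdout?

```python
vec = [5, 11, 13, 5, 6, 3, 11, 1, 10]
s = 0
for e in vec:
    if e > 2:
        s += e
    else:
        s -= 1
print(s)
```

63

e=5: >2, s = 0+5 = 5
e=11: >2, s = 5+11 = 16
e=13: >2, s = 16+13 = 29
e=5: >2, s = 29+5 = 34
e=6: >2, s = 34+6 = 40
e=3: >2, s = 40+3 = 43
e=11: >2, s = 43+11 = 54
e=1: not >2, s = 54-1 = 53
e=10: >2, s = 53+10 = 63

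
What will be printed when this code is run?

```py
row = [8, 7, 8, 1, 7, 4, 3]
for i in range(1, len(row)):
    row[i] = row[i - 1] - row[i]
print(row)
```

i=1: row[1] = 8-7 = 1 → [8, 1, 8, 1, 7, 4, 3]
i=2: row[2] = 1-8 = -7 → [8, 1, -7, 1, 7, 4, 3]
i=3: row[3] = (-7)-1 = -8 → [8, 1, -7, -8, 7, 4, 3]
i=4: row[4] = (-8)-7 = -15 → [8, 1, -7, -8, -15, 4, 3]
i=5: row[5] = (-15)-4 = -19 → [8, 1, -7, -8, -15, -19, 3]
i=6: row[6] = (-19)-3 = -22 → [8, 1, -7, -8, -15, -19, -22]

[8, 1, -7, -8, -15, -19, -22]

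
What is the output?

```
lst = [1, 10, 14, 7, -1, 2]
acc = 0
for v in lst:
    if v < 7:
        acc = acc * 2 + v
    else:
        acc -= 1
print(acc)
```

v=1: <7, acc = 0*2+1 = 1
v=10: not <7, acc = 1-1 = 0
v=14: not <7, acc = 0-1 = -1
v=7: not <7, acc = (-1)-1 = -2
v=-1: <7, acc = (-2)*2+(-1) = -5
v=2: <7, acc = (-5)*2+2 = -8

-8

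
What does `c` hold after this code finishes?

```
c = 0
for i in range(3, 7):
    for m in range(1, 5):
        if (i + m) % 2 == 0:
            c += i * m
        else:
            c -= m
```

72

i=3,m=1: even sum, c = 0+3 = 3
i=3,m=2: odd sum, c = 3-2 = 1
i=3,m=3: even sum, c = 1+9 = 10
i=3,m=4: odd sum, c = 10-4 = 6
i=4,m=1: odd sum, c = 6-1 = 5
i=4,m=2: even sum, c = 5+8 = 13
i=4,m=3: odd sum, c = 13-3 = 10
i=4,m=4: even sum, c = 10+16 = 26
i=5,m=1: even sum, c = 26+5 = 31
i=5,m=2: odd sum, c = 31-2 = 29
i=5,m=3: even sum, c = 29+15 = 44
i=5,m=4: odd sum, c = 44-4 = 40
i=6,m=1: odd sum, c = 40-1 = 39
i=6,m=2: even sum, c = 39+12 = 51
i=6,m=3: odd sum, c = 51-3 = 48
i=6,m=4: even sum, c = 48+24 = 72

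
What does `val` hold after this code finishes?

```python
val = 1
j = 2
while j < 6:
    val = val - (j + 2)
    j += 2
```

j=2: val = 1-4 = -3
j=4: val = (-3)-6 = -9

-9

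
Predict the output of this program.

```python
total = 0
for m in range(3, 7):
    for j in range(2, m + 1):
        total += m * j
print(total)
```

m=3,j=2: total = 0+6 = 6
m=3,j=3: total = 6+9 = 15
m=4,j=2: total = 15+8 = 23
m=4,j=3: total = 23+12 = 35
m=4,j=4: total = 35+16 = 51
m=5,j=2: total = 51+10 = 61
m=5,j=3: total = 61+15 = 76
m=5,j=4: total = 76+20 = 96
m=5,j=5: total = 96+25 = 121
m=6,j=2: total = 121+12 = 133
m=6,j=3: total = 133+18 = 151
m=6,j=4: total = 151+24 = 175
m=6,j=5: total = 175+30 = 205
m=6,j=6: total = 205+36 = 241

241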